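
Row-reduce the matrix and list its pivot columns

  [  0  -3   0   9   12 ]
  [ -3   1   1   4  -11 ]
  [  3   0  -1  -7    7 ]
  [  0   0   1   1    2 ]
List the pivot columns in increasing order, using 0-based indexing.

0, 1, 2

Swap R1 and R2.
  [ -3   1   1   4  -11 ]
  [  0  -3   0   9   12 ]
  [  3   0  -1  -7    7 ]
  [  0   0   1   1    2 ]
Multiply R1 by -1/3.
  [ 1  -1/3  -1/3  -4/3  11/3 ]
  [ 0    -3     0     9    12 ]
  [ 3     0    -1    -7     7 ]
  [ 0     0     1     1     2 ]
Subtract 3 times R1 from R3.
  [ 1  -1/3  -1/3  -4/3  11/3 ]
  [ 0    -3     0     9    12 ]
  [ 0     1     0    -3    -4 ]
  [ 0     0     1     1     2 ]
Multiply R2 by -1/3.
  [ 1  -1/3  -1/3  -4/3  11/3 ]
  [ 0     1     0    -3    -4 ]
  [ 0     1     0    -3    -4 ]
  [ 0     0     1     1     2 ]
Subtract R2 from R3.
  [ 1  -1/3  -1/3  -4/3  11/3 ]
  [ 0     1     0    -3    -4 ]
  [ 0     0     0     0     0 ]
  [ 0     0     1     1     2 ]
Swap R3 and R4.
  [ 1  -1/3  -1/3  -4/3  11/3 ]
  [ 0     1     0    -3    -4 ]
  [ 0     0     1     1     2 ]
  [ 0     0     0     0     0 ]
Add 1/3 times R3 to R1.
  [ 1  -1/3  0  -1  13/3 ]
  [ 0     1  0  -3    -4 ]
  [ 0     0  1   1     2 ]
  [ 0     0  0   0     0 ]
Add 1/3 times R2 to R1.
  [ 1  0  0  -2   3 ]
  [ 0  1  0  -3  -4 ]
  [ 0  0  1   1   2 ]
  [ 0  0  0   0   0 ]
Pivot columns are the columns containing a leading 1.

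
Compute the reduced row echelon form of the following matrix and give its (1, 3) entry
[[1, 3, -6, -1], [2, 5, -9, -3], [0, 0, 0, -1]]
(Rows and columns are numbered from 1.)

ρ2 ← ρ2 − 2·ρ1
  [ 1   3  -6  -1 ]
  [ 0  -1   3  -1 ]
  [ 0   0   0  -1 ]
ρ2 ← -1·ρ2
  [ 1  3  -6  -1 ]
  [ 0  1  -3   1 ]
  [ 0  0   0  -1 ]
ρ3 ← -1·ρ3
  [ 1  3  -6  -1 ]
  [ 0  1  -3   1 ]
  [ 0  0   0   1 ]
ρ2 ← ρ2 − ρ3
  [ 1  3  -6  -1 ]
  [ 0  1  -3   0 ]
  [ 0  0   0   1 ]
ρ1 ← ρ1 + ρ3
  [ 1  3  -6  0 ]
  [ 0  1  -3  0 ]
  [ 0  0   0  1 ]
ρ1 ← ρ1 − 3·ρ2
  [ 1  0   3  0 ]
  [ 0  1  -3  0 ]
  [ 0  0   0  1 ]

3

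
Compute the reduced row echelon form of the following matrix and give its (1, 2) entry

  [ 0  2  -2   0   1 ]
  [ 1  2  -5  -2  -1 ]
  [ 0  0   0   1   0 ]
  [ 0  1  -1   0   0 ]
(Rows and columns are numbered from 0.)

-1

R1 <=> R2
  [ 1  2  -5  -2  -1 ]
  [ 0  2  -2   0   1 ]
  [ 0  0   0   1   0 ]
  [ 0  1  -1   0   0 ]
R2 := 1/2·R2
  [ 1  2  -5  -2   -1 ]
  [ 0  1  -1   0  1/2 ]
  [ 0  0   0   1    0 ]
  [ 0  1  -1   0    0 ]
R4 := R4 − R2
  [ 1  2  -5  -2    -1 ]
  [ 0  1  -1   0   1/2 ]
  [ 0  0   0   1     0 ]
  [ 0  0   0   0  -1/2 ]
R4 := -2·R4
  [ 1  2  -5  -2   -1 ]
  [ 0  1  -1   0  1/2 ]
  [ 0  0   0   1    0 ]
  [ 0  0   0   0    1 ]
R2 := R2 − 1/2·R4
  [ 1  2  -5  -2  -1 ]
  [ 0  1  -1   0   0 ]
  [ 0  0   0   1   0 ]
  [ 0  0   0   0   1 ]
R1 := R1 + R4
  [ 1  2  -5  -2  0 ]
  [ 0  1  -1   0  0 ]
  [ 0  0   0   1  0 ]
  [ 0  0   0   0  1 ]
R1 := R1 + 2·R3
  [ 1  2  -5  0  0 ]
  [ 0  1  -1  0  0 ]
  [ 0  0   0  1  0 ]
  [ 0  0   0  0  1 ]
R1 := R1 − 2·R2
  [ 1  0  -3  0  0 ]
  [ 0  1  -1  0  0 ]
  [ 0  0   0  1  0 ]
  [ 0  0   0  0  1 ]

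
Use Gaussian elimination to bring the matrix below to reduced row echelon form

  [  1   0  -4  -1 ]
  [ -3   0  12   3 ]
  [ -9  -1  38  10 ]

r2 → r2 + 3·r1
  [  1   0  -4  -1 ]
  [  0   0   0   0 ]
  [ -9  -1  38  10 ]
r3 → r3 + 9·r1
  [ 1   0  -4  -1 ]
  [ 0   0   0   0 ]
  [ 0  -1   2   1 ]
r2 <=> r3
  [ 1   0  -4  -1 ]
  [ 0  -1   2   1 ]
  [ 0   0   0   0 ]
r2 → -1·r2
  [ 1  0  -4  -1 ]
  [ 0  1  -2  -1 ]
  [ 0  0   0   0 ]

[[1, 0, -4, -1], [0, 1, -2, -1], [0, 0, 0, 0]]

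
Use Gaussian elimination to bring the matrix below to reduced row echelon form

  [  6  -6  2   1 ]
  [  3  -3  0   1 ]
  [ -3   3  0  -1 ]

[[1, -1, 0, 1/3], [0, 0, 1, -1/2], [0, 0, 0, 0]]

r1 := 1/6·r1
  [  1  -1  1/3  1/6 ]
  [  3  -3    0    1 ]
  [ -3   3    0   -1 ]
r2 := r2 − 3·r1
  [  1  -1  1/3  1/6 ]
  [  0   0   -1  1/2 ]
  [ -3   3    0   -1 ]
r3 := r3 + 3·r1
  [ 1  -1  1/3   1/6 ]
  [ 0   0   -1   1/2 ]
  [ 0   0    1  -1/2 ]
r2 := -1·r2
  [ 1  -1  1/3   1/6 ]
  [ 0   0    1  -1/2 ]
  [ 0   0    1  -1/2 ]
r3 := r3 − r2
  [ 1  -1  1/3   1/6 ]
  [ 0   0    1  -1/2 ]
  [ 0   0    0     0 ]
r1 := r1 − 1/3·r2
  [ 1  -1  0   1/3 ]
  [ 0   0  1  -1/2 ]
  [ 0   0  0     0 ]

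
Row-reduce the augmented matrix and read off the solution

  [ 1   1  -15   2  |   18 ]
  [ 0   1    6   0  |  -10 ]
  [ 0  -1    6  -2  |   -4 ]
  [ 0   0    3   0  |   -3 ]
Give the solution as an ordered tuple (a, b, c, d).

(5, -4, -1, 1)

R3 ← R3 + R2
  [ 1  1  -15   2  |   18 ]
  [ 0  1    6   0  |  -10 ]
  [ 0  0   12  -2  |  -14 ]
  [ 0  0    3   0  |   -3 ]
R3 ← 1/12·R3
  [ 1  1  -15     2  |    18 ]
  [ 0  1    6     0  |   -10 ]
  [ 0  0    1  -1/6  |  -7/6 ]
  [ 0  0    3     0  |    -3 ]
R4 ← R4 − 3·R3
  [ 1  1  -15     2  |    18 ]
  [ 0  1    6     0  |   -10 ]
  [ 0  0    1  -1/6  |  -7/6 ]
  [ 0  0    0   1/2  |   1/2 ]
R4 ← 2·R4
  [ 1  1  -15     2  |    18 ]
  [ 0  1    6     0  |   -10 ]
  [ 0  0    1  -1/6  |  -7/6 ]
  [ 0  0    0     1  |     1 ]
R3 ← R3 + 1/6·R4
  [ 1  1  -15  2  |   18 ]
  [ 0  1    6  0  |  -10 ]
  [ 0  0    1  0  |   -1 ]
  [ 0  0    0  1  |    1 ]
R1 ← R1 − 2·R4
  [ 1  1  -15  0  |   16 ]
  [ 0  1    6  0  |  -10 ]
  [ 0  0    1  0  |   -1 ]
  [ 0  0    0  1  |    1 ]
R2 ← R2 − 6·R3
  [ 1  1  -15  0  |  16 ]
  [ 0  1    0  0  |  -4 ]
  [ 0  0    1  0  |  -1 ]
  [ 0  0    0  1  |   1 ]
R1 ← R1 + 15·R3
  [ 1  1  0  0  |   1 ]
  [ 0  1  0  0  |  -4 ]
  [ 0  0  1  0  |  -1 ]
  [ 0  0  0  1  |   1 ]
R1 ← R1 − R2
  [ 1  0  0  0  |   5 ]
  [ 0  1  0  0  |  -4 ]
  [ 0  0  1  0  |  -1 ]
  [ 0  0  0  1  |   1 ]
Reading off the last column: a = 5, b = -4, c = -1, d = 1.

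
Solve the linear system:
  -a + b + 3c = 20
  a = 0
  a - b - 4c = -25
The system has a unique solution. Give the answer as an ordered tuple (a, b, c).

(0, 5, 5)

Form the augmented matrix and row-reduce:
  [ -1   1   3  |   20 ]
  [  1   0   0  |    0 ]
  [  1  -1  -4  |  -25 ]
R1 → -1·R1
R2 → R2 − R1
R3 → R3 − R1
R3 → -1·R3
R2 → R2 − 3·R3
R1 → R1 + 3·R3
R1 → R1 + R2
Reading off the last column: a = 0, b = 5, c = 5.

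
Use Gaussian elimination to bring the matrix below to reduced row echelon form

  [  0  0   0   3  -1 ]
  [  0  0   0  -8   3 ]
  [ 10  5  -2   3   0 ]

[[1, 1/2, -1/5, 0, 0], [0, 0, 0, 1, 0], [0, 0, 0, 0, 1]]

Swap R1 and R3.
Multiply R1 by 1/10.
Multiply R2 by -1/8.
Subtract 3 times R2 from R3.
Multiply R3 by 8.
Add 3/8 times R3 to R2.
Subtract 3/10 times R2 from R1.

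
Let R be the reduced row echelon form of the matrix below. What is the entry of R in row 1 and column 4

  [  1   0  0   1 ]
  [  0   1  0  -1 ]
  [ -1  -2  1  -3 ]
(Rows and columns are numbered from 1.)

r3 → r3 + r1
  [ 1   0  0   1 ]
  [ 0   1  0  -1 ]
  [ 0  -2  1  -2 ]
r3 → r3 + 2·r2
  [ 1  0  0   1 ]
  [ 0  1  0  -1 ]
  [ 0  0  1  -4 ]

1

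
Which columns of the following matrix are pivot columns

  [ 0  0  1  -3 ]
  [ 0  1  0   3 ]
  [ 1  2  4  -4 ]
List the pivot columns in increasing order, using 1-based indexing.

1, 2, 3

R1 <=> R3
  [ 1  2  4  -4 ]
  [ 0  1  0   3 ]
  [ 0  0  1  -3 ]
R1 -> R1 − 4·R3
  [ 1  2  0   8 ]
  [ 0  1  0   3 ]
  [ 0  0  1  -3 ]
R1 -> R1 − 2·R2
  [ 1  0  0   2 ]
  [ 0  1  0   3 ]
  [ 0  0  1  -3 ]
Pivot columns are the columns containing a leading 1.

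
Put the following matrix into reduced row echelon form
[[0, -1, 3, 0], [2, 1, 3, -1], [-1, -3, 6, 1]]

[[1, 0, 3, 0], [0, 1, -3, 0], [0, 0, 0, 1]]

Swap r1 and r2.
  [  2   1  3  -1 ]
  [  0  -1  3   0 ]
  [ -1  -3  6   1 ]
Multiply r1 by 1/2.
  [  1  1/2  3/2  -1/2 ]
  [  0   -1    3     0 ]
  [ -1   -3    6     1 ]
Add r1 to r3.
  [ 1   1/2   3/2  -1/2 ]
  [ 0    -1     3     0 ]
  [ 0  -5/2  15/2   1/2 ]
Multiply r2 by -1.
  [ 1   1/2   3/2  -1/2 ]
  [ 0     1    -3     0 ]
  [ 0  -5/2  15/2   1/2 ]
Add 5/2 times r2 to r3.
  [ 1  1/2  3/2  -1/2 ]
  [ 0    1   -3     0 ]
  [ 0    0    0   1/2 ]
Multiply r3 by 2.
  [ 1  1/2  3/2  -1/2 ]
  [ 0    1   -3     0 ]
  [ 0    0    0     1 ]
Add 1/2 times r3 to r1.
  [ 1  1/2  3/2  0 ]
  [ 0    1   -3  0 ]
  [ 0    0    0  1 ]
Subtract 1/2 times r2 from r1.
  [ 1  0   3  0 ]
  [ 0  1  -3  0 ]
  [ 0  0   0  1 ]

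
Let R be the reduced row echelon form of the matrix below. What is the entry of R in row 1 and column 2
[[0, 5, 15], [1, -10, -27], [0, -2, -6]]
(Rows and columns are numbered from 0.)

3

R1 <=> R2
  [ 1  -10  -27 ]
  [ 0    5   15 ]
  [ 0   -2   -6 ]
R2 → 1/5·R2
  [ 1  -10  -27 ]
  [ 0    1    3 ]
  [ 0   -2   -6 ]
R3 → R3 + 2·R2
  [ 1  -10  -27 ]
  [ 0    1    3 ]
  [ 0    0    0 ]
R1 → R1 + 10·R2
  [ 1  0  3 ]
  [ 0  1  3 ]
  [ 0  0  0 ]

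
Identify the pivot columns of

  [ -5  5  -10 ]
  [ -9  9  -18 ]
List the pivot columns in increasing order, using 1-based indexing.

Multiply r1 by -1/5.
  [  1  -1    2 ]
  [ -9   9  -18 ]
Add 9 times r1 to r2.
  [ 1  -1  2 ]
  [ 0   0  0 ]
Pivot columns are the columns containing a leading 1.

1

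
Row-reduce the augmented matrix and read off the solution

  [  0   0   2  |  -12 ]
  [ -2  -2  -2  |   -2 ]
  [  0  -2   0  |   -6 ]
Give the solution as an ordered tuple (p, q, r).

(4, 3, -6)

R1 ↔ R2
  [ -2  -2  -2  |   -2 ]
  [  0   0   2  |  -12 ]
  [  0  -2   0  |   -6 ]
R1 := -1/2·R1
  [ 1   1  1  |    1 ]
  [ 0   0  2  |  -12 ]
  [ 0  -2  0  |   -6 ]
R2 ↔ R3
  [ 1   1  1  |    1 ]
  [ 0  -2  0  |   -6 ]
  [ 0   0  2  |  -12 ]
R2 := -1/2·R2
  [ 1  1  1  |    1 ]
  [ 0  1  0  |    3 ]
  [ 0  0  2  |  -12 ]
R3 := 1/2·R3
  [ 1  1  1  |   1 ]
  [ 0  1  0  |   3 ]
  [ 0  0  1  |  -6 ]
R1 := R1 − R3
  [ 1  1  0  |   7 ]
  [ 0  1  0  |   3 ]
  [ 0  0  1  |  -6 ]
R1 := R1 − R2
  [ 1  0  0  |   4 ]
  [ 0  1  0  |   3 ]
  [ 0  0  1  |  -6 ]
Reading off the last column: p = 4, q = 3, r = -6.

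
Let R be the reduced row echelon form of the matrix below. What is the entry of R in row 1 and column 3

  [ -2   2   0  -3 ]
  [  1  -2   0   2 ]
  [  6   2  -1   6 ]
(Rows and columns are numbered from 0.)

-1/2

Multiply R1 by -1/2.
  [ 1  -1   0  3/2 ]
  [ 1  -2   0    2 ]
  [ 6   2  -1    6 ]
Subtract R1 from R2.
  [ 1  -1   0  3/2 ]
  [ 0  -1   0  1/2 ]
  [ 6   2  -1    6 ]
Subtract 6 times R1 from R3.
  [ 1  -1   0  3/2 ]
  [ 0  -1   0  1/2 ]
  [ 0   8  -1   -3 ]
Multiply R2 by -1.
  [ 1  -1   0   3/2 ]
  [ 0   1   0  -1/2 ]
  [ 0   8  -1    -3 ]
Subtract 8 times R2 from R3.
  [ 1  -1   0   3/2 ]
  [ 0   1   0  -1/2 ]
  [ 0   0  -1     1 ]
Multiply R3 by -1.
  [ 1  -1  0   3/2 ]
  [ 0   1  0  -1/2 ]
  [ 0   0  1    -1 ]
Add R2 to R1.
  [ 1  0  0     1 ]
  [ 0  1  0  -1/2 ]
  [ 0  0  1    -1 ]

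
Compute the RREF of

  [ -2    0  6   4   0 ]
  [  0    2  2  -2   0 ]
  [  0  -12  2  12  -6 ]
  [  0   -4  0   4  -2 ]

r1 := -1/2·r1
  [ 1    0  -3  -2   0 ]
  [ 0    2   2  -2   0 ]
  [ 0  -12   2  12  -6 ]
  [ 0   -4   0   4  -2 ]
r2 := 1/2·r2
  [ 1    0  -3  -2   0 ]
  [ 0    1   1  -1   0 ]
  [ 0  -12   2  12  -6 ]
  [ 0   -4   0   4  -2 ]
r3 := r3 + 12·r2
  [ 1   0  -3  -2   0 ]
  [ 0   1   1  -1   0 ]
  [ 0   0  14   0  -6 ]
  [ 0  -4   0   4  -2 ]
r4 := r4 + 4·r2
  [ 1  0  -3  -2   0 ]
  [ 0  1   1  -1   0 ]
  [ 0  0  14   0  -6 ]
  [ 0  0   4   0  -2 ]
r3 := 1/14·r3
  [ 1  0  -3  -2     0 ]
  [ 0  1   1  -1     0 ]
  [ 0  0   1   0  -3/7 ]
  [ 0  0   4   0    -2 ]
r4 := r4 − 4·r3
  [ 1  0  -3  -2     0 ]
  [ 0  1   1  -1     0 ]
  [ 0  0   1   0  -3/7 ]
  [ 0  0   0   0  -2/7 ]
r4 := -7/2·r4
  [ 1  0  -3  -2     0 ]
  [ 0  1   1  -1     0 ]
  [ 0  0   1   0  -3/7 ]
  [ 0  0   0   0     1 ]
r3 := r3 + 3/7·r4
  [ 1  0  -3  -2  0 ]
  [ 0  1   1  -1  0 ]
  [ 0  0   1   0  0 ]
  [ 0  0   0   0  1 ]
r2 := r2 − r3
  [ 1  0  -3  -2  0 ]
  [ 0  1   0  -1  0 ]
  [ 0  0   1   0  0 ]
  [ 0  0   0   0  1 ]
r1 := r1 + 3·r3
  [ 1  0  0  -2  0 ]
  [ 0  1  0  -1  0 ]
  [ 0  0  1   0  0 ]
  [ 0  0  0   0  1 ]

[[1, 0, 0, -2, 0], [0, 1, 0, -1, 0], [0, 0, 1, 0, 0], [0, 0, 0, 0, 1]]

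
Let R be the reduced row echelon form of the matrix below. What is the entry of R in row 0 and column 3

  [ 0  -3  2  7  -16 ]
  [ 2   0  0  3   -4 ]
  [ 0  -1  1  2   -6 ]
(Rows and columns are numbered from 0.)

r1 <=> r2
  [ 2   0  0  3   -4 ]
  [ 0  -3  2  7  -16 ]
  [ 0  -1  1  2   -6 ]
r1 ← 1/2·r1
  [ 1   0  0  3/2   -2 ]
  [ 0  -3  2    7  -16 ]
  [ 0  -1  1    2   -6 ]
r2 ← -1/3·r2
  [ 1   0     0   3/2    -2 ]
  [ 0   1  -2/3  -7/3  16/3 ]
  [ 0  -1     1     2    -6 ]
r3 ← r3 + r2
  [ 1  0     0   3/2    -2 ]
  [ 0  1  -2/3  -7/3  16/3 ]
  [ 0  0   1/3  -1/3  -2/3 ]
r3 ← 3·r3
  [ 1  0     0   3/2    -2 ]
  [ 0  1  -2/3  -7/3  16/3 ]
  [ 0  0     1    -1    -2 ]
r2 ← r2 + 2/3·r3
  [ 1  0  0  3/2  -2 ]
  [ 0  1  0   -3   4 ]
  [ 0  0  1   -1  -2 ]

3/2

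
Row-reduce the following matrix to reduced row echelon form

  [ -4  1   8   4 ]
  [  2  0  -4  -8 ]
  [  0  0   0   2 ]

[[1, 0, -2, 0], [0, 1, 0, 0], [0, 0, 0, 1]]

Multiply R1 by -1/4.
  [ 1  -1/4  -2  -1 ]
  [ 2     0  -4  -8 ]
  [ 0     0   0   2 ]
Subtract 2 times R1 from R2.
  [ 1  -1/4  -2  -1 ]
  [ 0   1/2   0  -6 ]
  [ 0     0   0   2 ]
Multiply R2 by 2.
  [ 1  -1/4  -2   -1 ]
  [ 0     1   0  -12 ]
  [ 0     0   0    2 ]
Multiply R3 by 1/2.
  [ 1  -1/4  -2   -1 ]
  [ 0     1   0  -12 ]
  [ 0     0   0    1 ]
Add 12 times R3 to R2.
  [ 1  -1/4  -2  -1 ]
  [ 0     1   0   0 ]
  [ 0     0   0   1 ]
Add R3 to R1.
  [ 1  -1/4  -2  0 ]
  [ 0     1   0  0 ]
  [ 0     0   0  1 ]
Add 1/4 times R2 to R1.
  [ 1  0  -2  0 ]
  [ 0  1   0  0 ]
  [ 0  0   0  1 ]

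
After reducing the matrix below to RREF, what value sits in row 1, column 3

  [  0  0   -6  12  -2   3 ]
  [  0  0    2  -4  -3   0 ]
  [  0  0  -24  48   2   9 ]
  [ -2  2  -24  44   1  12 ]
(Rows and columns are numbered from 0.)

-2

R1 ↔ R4
  [ -2  2  -24  44   1  12 ]
  [  0  0    2  -4  -3   0 ]
  [  0  0  -24  48   2   9 ]
  [  0  0   -6  12  -2   3 ]
R1 → -1/2·R1
  [ 1  -1   12  -22  -1/2  -6 ]
  [ 0   0    2   -4    -3   0 ]
  [ 0   0  -24   48     2   9 ]
  [ 0   0   -6   12    -2   3 ]
R2 → 1/2·R2
  [ 1  -1   12  -22  -1/2  -6 ]
  [ 0   0    1   -2  -3/2   0 ]
  [ 0   0  -24   48     2   9 ]
  [ 0   0   -6   12    -2   3 ]
R3 → R3 + 24·R2
  [ 1  -1  12  -22  -1/2  -6 ]
  [ 0   0   1   -2  -3/2   0 ]
  [ 0   0   0    0   -34   9 ]
  [ 0   0  -6   12    -2   3 ]
R4 → R4 + 6·R2
  [ 1  -1  12  -22  -1/2  -6 ]
  [ 0   0   1   -2  -3/2   0 ]
  [ 0   0   0    0   -34   9 ]
  [ 0   0   0    0   -11   3 ]
R3 → -1/34·R3
  [ 1  -1  12  -22  -1/2     -6 ]
  [ 0   0   1   -2  -3/2      0 ]
  [ 0   0   0    0     1  -9/34 ]
  [ 0   0   0    0   -11      3 ]
R4 → R4 + 11·R3
  [ 1  -1  12  -22  -1/2     -6 ]
  [ 0   0   1   -2  -3/2      0 ]
  [ 0   0   0    0     1  -9/34 ]
  [ 0   0   0    0     0   3/34 ]
R4 → 34/3·R4
  [ 1  -1  12  -22  -1/2     -6 ]
  [ 0   0   1   -2  -3/2      0 ]
  [ 0   0   0    0     1  -9/34 ]
  [ 0   0   0    0     0      1 ]
R3 → R3 + 9/34·R4
  [ 1  -1  12  -22  -1/2  -6 ]
  [ 0   0   1   -2  -3/2   0 ]
  [ 0   0   0    0     1   0 ]
  [ 0   0   0    0     0   1 ]
R1 → R1 + 6·R4
  [ 1  -1  12  -22  -1/2  0 ]
  [ 0   0   1   -2  -3/2  0 ]
  [ 0   0   0    0     1  0 ]
  [ 0   0   0    0     0  1 ]
R2 → R2 + 3/2·R3
  [ 1  -1  12  -22  -1/2  0 ]
  [ 0   0   1   -2     0  0 ]
  [ 0   0   0    0     1  0 ]
  [ 0   0   0    0     0  1 ]
R1 → R1 + 1/2·R3
  [ 1  -1  12  -22  0  0 ]
  [ 0   0   1   -2  0  0 ]
  [ 0   0   0    0  1  0 ]
  [ 0   0   0    0  0  1 ]
R1 → R1 − 12·R2
  [ 1  -1  0   2  0  0 ]
  [ 0   0  1  -2  0  0 ]
  [ 0   0  0   0  1  0 ]
  [ 0   0  0   0  0  1 ]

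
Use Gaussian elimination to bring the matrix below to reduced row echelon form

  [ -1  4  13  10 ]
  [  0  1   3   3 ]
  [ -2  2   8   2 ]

[[1, 0, -1, 2], [0, 1, 3, 3], [0, 0, 0, 0]]

ρ1 ← -1·ρ1
  [  1  -4  -13  -10 ]
  [  0   1    3    3 ]
  [ -2   2    8    2 ]
ρ3 ← ρ3 + 2·ρ1
  [ 1  -4  -13  -10 ]
  [ 0   1    3    3 ]
  [ 0  -6  -18  -18 ]
ρ3 ← ρ3 + 6·ρ2
  [ 1  -4  -13  -10 ]
  [ 0   1    3    3 ]
  [ 0   0    0    0 ]
ρ1 ← ρ1 + 4·ρ2
  [ 1  0  -1  2 ]
  [ 0  1   3  3 ]
  [ 0  0   0  0 ]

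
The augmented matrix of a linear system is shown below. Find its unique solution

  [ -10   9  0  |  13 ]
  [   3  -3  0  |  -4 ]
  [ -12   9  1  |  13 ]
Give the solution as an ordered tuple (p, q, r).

(-1, 1/3, -2)

Multiply R1 by -1/10.
  [   1  -9/10  0  |  -13/10 ]
  [   3     -3  0  |      -4 ]
  [ -12      9  1  |      13 ]
Subtract 3 times R1 from R2.
  [   1  -9/10  0  |  -13/10 ]
  [   0  -3/10  0  |   -1/10 ]
  [ -12      9  1  |      13 ]
Add 12 times R1 to R3.
  [ 1  -9/10  0  |  -13/10 ]
  [ 0  -3/10  0  |   -1/10 ]
  [ 0   -9/5  1  |   -13/5 ]
Multiply R2 by -10/3.
  [ 1  -9/10  0  |  -13/10 ]
  [ 0      1  0  |     1/3 ]
  [ 0   -9/5  1  |   -13/5 ]
Add 9/5 times R2 to R3.
  [ 1  -9/10  0  |  -13/10 ]
  [ 0      1  0  |     1/3 ]
  [ 0      0  1  |      -2 ]
Add 9/10 times R2 to R1.
  [ 1  0  0  |   -1 ]
  [ 0  1  0  |  1/3 ]
  [ 0  0  1  |   -2 ]
Reading off the last column: p = -1, q = 1/3, r = -2.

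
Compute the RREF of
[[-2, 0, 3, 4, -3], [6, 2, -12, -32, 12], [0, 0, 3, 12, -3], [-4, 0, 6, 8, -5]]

[[1, 0, 0, 4, 0], [0, 1, 0, -4, 0], [0, 0, 1, 4, 0], [0, 0, 0, 0, 1]]

R1 → -1/2·R1
  [  1  0  -3/2   -2  3/2 ]
  [  6  2   -12  -32   12 ]
  [  0  0     3   12   -3 ]
  [ -4  0     6    8   -5 ]
R2 → R2 − 6·R1
  [  1  0  -3/2   -2  3/2 ]
  [  0  2    -3  -20    3 ]
  [  0  0     3   12   -3 ]
  [ -4  0     6    8   -5 ]
R4 → R4 + 4·R1
  [ 1  0  -3/2   -2  3/2 ]
  [ 0  2    -3  -20    3 ]
  [ 0  0     3   12   -3 ]
  [ 0  0     0    0    1 ]
R2 → 1/2·R2
  [ 1  0  -3/2   -2  3/2 ]
  [ 0  1  -3/2  -10  3/2 ]
  [ 0  0     3   12   -3 ]
  [ 0  0     0    0    1 ]
R3 → 1/3·R3
  [ 1  0  -3/2   -2  3/2 ]
  [ 0  1  -3/2  -10  3/2 ]
  [ 0  0     1    4   -1 ]
  [ 0  0     0    0    1 ]
R3 → R3 + R4
  [ 1  0  -3/2   -2  3/2 ]
  [ 0  1  -3/2  -10  3/2 ]
  [ 0  0     1    4    0 ]
  [ 0  0     0    0    1 ]
R2 → R2 − 3/2·R4
  [ 1  0  -3/2   -2  3/2 ]
  [ 0  1  -3/2  -10    0 ]
  [ 0  0     1    4    0 ]
  [ 0  0     0    0    1 ]
R1 → R1 − 3/2·R4
  [ 1  0  -3/2   -2  0 ]
  [ 0  1  -3/2  -10  0 ]
  [ 0  0     1    4  0 ]
  [ 0  0     0    0  1 ]
R2 → R2 + 3/2·R3
  [ 1  0  -3/2  -2  0 ]
  [ 0  1     0  -4  0 ]
  [ 0  0     1   4  0 ]
  [ 0  0     0   0  1 ]
R1 → R1 + 3/2·R3
  [ 1  0  0   4  0 ]
  [ 0  1  0  -4  0 ]
  [ 0  0  1   4  0 ]
  [ 0  0  0   0  1 ]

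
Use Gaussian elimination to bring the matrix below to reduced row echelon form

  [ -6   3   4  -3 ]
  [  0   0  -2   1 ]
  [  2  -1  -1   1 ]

r1 -> -1/6·r1
  [ 1  -1/2  -2/3  1/2 ]
  [ 0     0    -2    1 ]
  [ 2    -1    -1    1 ]
r3 -> r3 − 2·r1
  [ 1  -1/2  -2/3  1/2 ]
  [ 0     0    -2    1 ]
  [ 0     0   1/3    0 ]
r2 -> -1/2·r2
  [ 1  -1/2  -2/3   1/2 ]
  [ 0     0     1  -1/2 ]
  [ 0     0   1/3     0 ]
r3 -> r3 − 1/3·r2
  [ 1  -1/2  -2/3   1/2 ]
  [ 0     0     1  -1/2 ]
  [ 0     0     0   1/6 ]
r3 -> 6·r3
  [ 1  -1/2  -2/3   1/2 ]
  [ 0     0     1  -1/2 ]
  [ 0     0     0     1 ]
r2 -> r2 + 1/2·r3
  [ 1  -1/2  -2/3  1/2 ]
  [ 0     0     1    0 ]
  [ 0     0     0    1 ]
r1 -> r1 − 1/2·r3
  [ 1  -1/2  -2/3  0 ]
  [ 0     0     1  0 ]
  [ 0     0     0  1 ]
r1 -> r1 + 2/3·r2
  [ 1  -1/2  0  0 ]
  [ 0     0  1  0 ]
  [ 0     0  0  1 ]

[[1, -1/2, 0, 0], [0, 0, 1, 0], [0, 0, 0, 1]]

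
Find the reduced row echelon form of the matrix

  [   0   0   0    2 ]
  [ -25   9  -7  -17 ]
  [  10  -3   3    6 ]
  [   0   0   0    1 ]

[[1, 0, 2/5, 0], [0, 1, 1/3, 0], [0, 0, 0, 1], [0, 0, 0, 0]]

ρ1 <=> ρ2
  [ -25   9  -7  -17 ]
  [   0   0   0    2 ]
  [  10  -3   3    6 ]
  [   0   0   0    1 ]
ρ1 → -1/25·ρ1
  [  1  -9/25  7/25  17/25 ]
  [  0      0     0      2 ]
  [ 10     -3     3      6 ]
  [  0      0     0      1 ]
ρ3 → ρ3 − 10·ρ1
  [ 1  -9/25  7/25  17/25 ]
  [ 0      0     0      2 ]
  [ 0    3/5   1/5   -4/5 ]
  [ 0      0     0      1 ]
ρ2 <=> ρ3
  [ 1  -9/25  7/25  17/25 ]
  [ 0    3/5   1/5   -4/5 ]
  [ 0      0     0      2 ]
  [ 0      0     0      1 ]
ρ2 → 5/3·ρ2
  [ 1  -9/25  7/25  17/25 ]
  [ 0      1   1/3   -4/3 ]
  [ 0      0     0      2 ]
  [ 0      0     0      1 ]
ρ3 → 1/2·ρ3
  [ 1  -9/25  7/25  17/25 ]
  [ 0      1   1/3   -4/3 ]
  [ 0      0     0      1 ]
  [ 0      0     0      1 ]
ρ4 → ρ4 − ρ3
  [ 1  -9/25  7/25  17/25 ]
  [ 0      1   1/3   -4/3 ]
  [ 0      0     0      1 ]
  [ 0      0     0      0 ]
ρ2 → ρ2 + 4/3·ρ3
  [ 1  -9/25  7/25  17/25 ]
  [ 0      1   1/3      0 ]
  [ 0      0     0      1 ]
  [ 0      0     0      0 ]
ρ1 → ρ1 − 17/25·ρ3
  [ 1  -9/25  7/25  0 ]
  [ 0      1   1/3  0 ]
  [ 0      0     0  1 ]
  [ 0      0     0  0 ]
ρ1 → ρ1 + 9/25·ρ2
  [ 1  0  2/5  0 ]
  [ 0  1  1/3  0 ]
  [ 0  0    0  1 ]
  [ 0  0    0  0 ]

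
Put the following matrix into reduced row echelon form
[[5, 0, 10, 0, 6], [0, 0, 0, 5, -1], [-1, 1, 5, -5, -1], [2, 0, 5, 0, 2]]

[[1, 0, 0, 0, 2], [0, 1, 0, 0, 2], [0, 0, 1, 0, -2/5], [0, 0, 0, 1, -1/5]]

Multiply R1 by 1/5.
  [  1  0  2   0  6/5 ]
  [  0  0  0   5   -1 ]
  [ -1  1  5  -5   -1 ]
  [  2  0  5   0    2 ]
Add R1 to R3.
  [ 1  0  2   0  6/5 ]
  [ 0  0  0   5   -1 ]
  [ 0  1  7  -5  1/5 ]
  [ 2  0  5   0    2 ]
Subtract 2 times R1 from R4.
  [ 1  0  2   0   6/5 ]
  [ 0  0  0   5    -1 ]
  [ 0  1  7  -5   1/5 ]
  [ 0  0  1   0  -2/5 ]
Swap R2 and R3.
  [ 1  0  2   0   6/5 ]
  [ 0  1  7  -5   1/5 ]
  [ 0  0  0   5    -1 ]
  [ 0  0  1   0  -2/5 ]
Swap R3 and R4.
  [ 1  0  2   0   6/5 ]
  [ 0  1  7  -5   1/5 ]
  [ 0  0  1   0  -2/5 ]
  [ 0  0  0   5    -1 ]
Multiply R4 by 1/5.
  [ 1  0  2   0   6/5 ]
  [ 0  1  7  -5   1/5 ]
  [ 0  0  1   0  -2/5 ]
  [ 0  0  0   1  -1/5 ]
Add 5 times R4 to R2.
  [ 1  0  2  0   6/5 ]
  [ 0  1  7  0  -4/5 ]
  [ 0  0  1  0  -2/5 ]
  [ 0  0  0  1  -1/5 ]
Subtract 7 times R3 from R2.
  [ 1  0  2  0   6/5 ]
  [ 0  1  0  0     2 ]
  [ 0  0  1  0  -2/5 ]
  [ 0  0  0  1  -1/5 ]
Subtract 2 times R3 from R1.
  [ 1  0  0  0     2 ]
  [ 0  1  0  0     2 ]
  [ 0  0  1  0  -2/5 ]
  [ 0  0  0  1  -1/5 ]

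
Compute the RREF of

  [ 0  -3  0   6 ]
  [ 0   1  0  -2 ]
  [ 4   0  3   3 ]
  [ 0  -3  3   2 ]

[[1, 0, 0, 7/4], [0, 1, 0, -2], [0, 0, 1, -4/3], [0, 0, 0, 0]]

r1 <-> r3
  [ 4   0  3   3 ]
  [ 0   1  0  -2 ]
  [ 0  -3  0   6 ]
  [ 0  -3  3   2 ]
r1 → 1/4·r1
  [ 1   0  3/4  3/4 ]
  [ 0   1    0   -2 ]
  [ 0  -3    0    6 ]
  [ 0  -3    3    2 ]
r3 → r3 + 3·r2
  [ 1   0  3/4  3/4 ]
  [ 0   1    0   -2 ]
  [ 0   0    0    0 ]
  [ 0  -3    3    2 ]
r4 → r4 + 3·r2
  [ 1  0  3/4  3/4 ]
  [ 0  1    0   -2 ]
  [ 0  0    0    0 ]
  [ 0  0    3   -4 ]
r3 <-> r4
  [ 1  0  3/4  3/4 ]
  [ 0  1    0   -2 ]
  [ 0  0    3   -4 ]
  [ 0  0    0    0 ]
r3 → 1/3·r3
  [ 1  0  3/4   3/4 ]
  [ 0  1    0    -2 ]
  [ 0  0    1  -4/3 ]
  [ 0  0    0     0 ]
r1 → r1 − 3/4·r3
  [ 1  0  0   7/4 ]
  [ 0  1  0    -2 ]
  [ 0  0  1  -4/3 ]
  [ 0  0  0     0 ]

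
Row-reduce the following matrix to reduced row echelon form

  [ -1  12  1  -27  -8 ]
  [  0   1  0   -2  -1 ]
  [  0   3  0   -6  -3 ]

ρ1 ← -1·ρ1
  [ 1  -12  -1  27   8 ]
  [ 0    1   0  -2  -1 ]
  [ 0    3   0  -6  -3 ]
ρ3 ← ρ3 − 3·ρ2
  [ 1  -12  -1  27   8 ]
  [ 0    1   0  -2  -1 ]
  [ 0    0   0   0   0 ]
ρ1 ← ρ1 + 12·ρ2
  [ 1  0  -1   3  -4 ]
  [ 0  1   0  -2  -1 ]
  [ 0  0   0   0   0 ]

[[1, 0, -1, 3, -4], [0, 1, 0, -2, -1], [0, 0, 0, 0, 0]]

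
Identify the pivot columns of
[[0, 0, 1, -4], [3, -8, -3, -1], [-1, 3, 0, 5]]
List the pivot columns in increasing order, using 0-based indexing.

0, 1, 2

ρ1 ↔ ρ2
  [  3  -8  -3  -1 ]
  [  0   0   1  -4 ]
  [ -1   3   0   5 ]
ρ1 ← 1/3·ρ1
  [  1  -8/3  -1  -1/3 ]
  [  0     0   1    -4 ]
  [ -1     3   0     5 ]
ρ3 ← ρ3 + ρ1
  [ 1  -8/3  -1  -1/3 ]
  [ 0     0   1    -4 ]
  [ 0   1/3  -1  14/3 ]
ρ2 ↔ ρ3
  [ 1  -8/3  -1  -1/3 ]
  [ 0   1/3  -1  14/3 ]
  [ 0     0   1    -4 ]
ρ2 ← 3·ρ2
  [ 1  -8/3  -1  -1/3 ]
  [ 0     1  -3    14 ]
  [ 0     0   1    -4 ]
ρ2 ← ρ2 + 3·ρ3
  [ 1  -8/3  -1  -1/3 ]
  [ 0     1   0     2 ]
  [ 0     0   1    -4 ]
ρ1 ← ρ1 + ρ3
  [ 1  -8/3  0  -13/3 ]
  [ 0     1  0      2 ]
  [ 0     0  1     -4 ]
ρ1 ← ρ1 + 8/3·ρ2
  [ 1  0  0   1 ]
  [ 0  1  0   2 ]
  [ 0  0  1  -4 ]
Pivot columns are the columns containing a leading 1.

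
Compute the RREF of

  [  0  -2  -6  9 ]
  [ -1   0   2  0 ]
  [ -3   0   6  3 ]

[[1, 0, -2, 0], [0, 1, 3, 0], [0, 0, 0, 1]]

R1 ↔ R2
  [ -1   0   2  0 ]
  [  0  -2  -6  9 ]
  [ -3   0   6  3 ]
R1 -> -1·R1
  [  1   0  -2  0 ]
  [  0  -2  -6  9 ]
  [ -3   0   6  3 ]
R3 -> R3 + 3·R1
  [ 1   0  -2  0 ]
  [ 0  -2  -6  9 ]
  [ 0   0   0  3 ]
R2 -> -1/2·R2
  [ 1  0  -2     0 ]
  [ 0  1   3  -9/2 ]
  [ 0  0   0     3 ]
R3 -> 1/3·R3
  [ 1  0  -2     0 ]
  [ 0  1   3  -9/2 ]
  [ 0  0   0     1 ]
R2 -> R2 + 9/2·R3
  [ 1  0  -2  0 ]
  [ 0  1   3  0 ]
  [ 0  0   0  1 ]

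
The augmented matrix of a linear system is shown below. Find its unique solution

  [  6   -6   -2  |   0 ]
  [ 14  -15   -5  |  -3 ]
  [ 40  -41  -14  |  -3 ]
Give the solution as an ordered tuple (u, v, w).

(3, 3, 0)

ρ1 -> 1/6·ρ1
  [  1   -1  -1/3  |   0 ]
  [ 14  -15    -5  |  -3 ]
  [ 40  -41   -14  |  -3 ]
ρ2 -> ρ2 − 14·ρ1
  [  1   -1  -1/3  |   0 ]
  [  0   -1  -1/3  |  -3 ]
  [ 40  -41   -14  |  -3 ]
ρ3 -> ρ3 − 40·ρ1
  [ 1  -1  -1/3  |   0 ]
  [ 0  -1  -1/3  |  -3 ]
  [ 0  -1  -2/3  |  -3 ]
ρ2 -> -1·ρ2
  [ 1  -1  -1/3  |   0 ]
  [ 0   1   1/3  |   3 ]
  [ 0  -1  -2/3  |  -3 ]
ρ3 -> ρ3 + ρ2
  [ 1  -1  -1/3  |  0 ]
  [ 0   1   1/3  |  3 ]
  [ 0   0  -1/3  |  0 ]
ρ3 -> -3·ρ3
  [ 1  -1  -1/3  |  0 ]
  [ 0   1   1/3  |  3 ]
  [ 0   0     1  |  0 ]
ρ2 -> ρ2 − 1/3·ρ3
  [ 1  -1  -1/3  |  0 ]
  [ 0   1     0  |  3 ]
  [ 0   0     1  |  0 ]
ρ1 -> ρ1 + 1/3·ρ3
  [ 1  -1  0  |  0 ]
  [ 0   1  0  |  3 ]
  [ 0   0  1  |  0 ]
ρ1 -> ρ1 + ρ2
  [ 1  0  0  |  3 ]
  [ 0  1  0  |  3 ]
  [ 0  0  1  |  0 ]
Reading off the last column: u = 3, v = 3, w = 0.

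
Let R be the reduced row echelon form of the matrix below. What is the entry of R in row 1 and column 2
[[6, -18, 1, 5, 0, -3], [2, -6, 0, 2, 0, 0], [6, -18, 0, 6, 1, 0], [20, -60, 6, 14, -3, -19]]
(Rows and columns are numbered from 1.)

ρ1 -> 1/6·ρ1
  [  1   -3  1/6  5/6   0  -1/2 ]
  [  2   -6    0    2   0     0 ]
  [  6  -18    0    6   1     0 ]
  [ 20  -60    6   14  -3   -19 ]
ρ2 -> ρ2 − 2·ρ1
  [  1   -3   1/6  5/6   0  -1/2 ]
  [  0    0  -1/3  1/3   0     1 ]
  [  6  -18     0    6   1     0 ]
  [ 20  -60     6   14  -3   -19 ]
ρ3 -> ρ3 − 6·ρ1
  [  1   -3   1/6  5/6   0  -1/2 ]
  [  0    0  -1/3  1/3   0     1 ]
  [  0    0    -1    1   1     3 ]
  [ 20  -60     6   14  -3   -19 ]
ρ4 -> ρ4 − 20·ρ1
  [ 1  -3   1/6   5/6   0  -1/2 ]
  [ 0   0  -1/3   1/3   0     1 ]
  [ 0   0    -1     1   1     3 ]
  [ 0   0   8/3  -8/3  -3    -9 ]
ρ2 -> -3·ρ2
  [ 1  -3  1/6   5/6   0  -1/2 ]
  [ 0   0    1    -1   0    -3 ]
  [ 0   0   -1     1   1     3 ]
  [ 0   0  8/3  -8/3  -3    -9 ]
ρ3 -> ρ3 + ρ2
  [ 1  -3  1/6   5/6   0  -1/2 ]
  [ 0   0    1    -1   0    -3 ]
  [ 0   0    0     0   1     0 ]
  [ 0   0  8/3  -8/3  -3    -9 ]
ρ4 -> ρ4 − 8/3·ρ2
  [ 1  -3  1/6  5/6   0  -1/2 ]
  [ 0   0    1   -1   0    -3 ]
  [ 0   0    0    0   1     0 ]
  [ 0   0    0    0  -3    -1 ]
ρ4 -> ρ4 + 3·ρ3
  [ 1  -3  1/6  5/6  0  -1/2 ]
  [ 0   0    1   -1  0    -3 ]
  [ 0   0    0    0  1     0 ]
  [ 0   0    0    0  0    -1 ]
ρ4 -> -1·ρ4
  [ 1  -3  1/6  5/6  0  -1/2 ]
  [ 0   0    1   -1  0    -3 ]
  [ 0   0    0    0  1     0 ]
  [ 0   0    0    0  0     1 ]
ρ2 -> ρ2 + 3·ρ4
  [ 1  -3  1/6  5/6  0  -1/2 ]
  [ 0   0    1   -1  0     0 ]
  [ 0   0    0    0  1     0 ]
  [ 0   0    0    0  0     1 ]
ρ1 -> ρ1 + 1/2·ρ4
  [ 1  -3  1/6  5/6  0  0 ]
  [ 0   0    1   -1  0  0 ]
  [ 0   0    0    0  1  0 ]
  [ 0   0    0    0  0  1 ]
ρ1 -> ρ1 − 1/6·ρ2
  [ 1  -3  0   1  0  0 ]
  [ 0   0  1  -1  0  0 ]
  [ 0   0  0   0  1  0 ]
  [ 0   0  0   0  0  1 ]

-3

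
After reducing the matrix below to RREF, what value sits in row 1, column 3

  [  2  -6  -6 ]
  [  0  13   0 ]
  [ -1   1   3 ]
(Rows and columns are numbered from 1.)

-3

R1 ← 1/2·R1
  [  1  -3  -3 ]
  [  0  13   0 ]
  [ -1   1   3 ]
R3 ← R3 + R1
  [ 1  -3  -3 ]
  [ 0  13   0 ]
  [ 0  -2   0 ]
R2 ← 1/13·R2
  [ 1  -3  -3 ]
  [ 0   1   0 ]
  [ 0  -2   0 ]
R3 ← R3 + 2·R2
  [ 1  -3  -3 ]
  [ 0   1   0 ]
  [ 0   0   0 ]
R1 ← R1 + 3·R2
  [ 1  0  -3 ]
  [ 0  1   0 ]
  [ 0  0   0 ]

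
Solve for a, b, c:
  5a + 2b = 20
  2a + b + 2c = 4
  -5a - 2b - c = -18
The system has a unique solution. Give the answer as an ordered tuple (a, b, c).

Form the augmented matrix and row-reduce:
  [  5   2   0  |   20 ]
  [  2   1   2  |    4 ]
  [ -5  -2  -1  |  -18 ]
r1 → 1/5·r1
  [  1  2/5   0  |    4 ]
  [  2    1   2  |    4 ]
  [ -5   -2  -1  |  -18 ]
r2 → r2 − 2·r1
  [  1  2/5   0  |    4 ]
  [  0  1/5   2  |   -4 ]
  [ -5   -2  -1  |  -18 ]
r3 → r3 + 5·r1
  [ 1  2/5   0  |   4 ]
  [ 0  1/5   2  |  -4 ]
  [ 0    0  -1  |   2 ]
r2 → 5·r2
  [ 1  2/5   0  |    4 ]
  [ 0    1  10  |  -20 ]
  [ 0    0  -1  |    2 ]
r3 → -1·r3
  [ 1  2/5   0  |    4 ]
  [ 0    1  10  |  -20 ]
  [ 0    0   1  |   -2 ]
r2 → r2 − 10·r3
  [ 1  2/5  0  |   4 ]
  [ 0    1  0  |   0 ]
  [ 0    0  1  |  -2 ]
r1 → r1 − 2/5·r2
  [ 1  0  0  |   4 ]
  [ 0  1  0  |   0 ]
  [ 0  0  1  |  -2 ]
Reading off the last column: a = 4, b = 0, c = -2.

(4, 0, -2)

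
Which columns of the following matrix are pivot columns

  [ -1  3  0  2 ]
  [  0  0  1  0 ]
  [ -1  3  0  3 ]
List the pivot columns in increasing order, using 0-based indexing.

r1 ← -1·r1
  [  1  -3  0  -2 ]
  [  0   0  1   0 ]
  [ -1   3  0   3 ]
r3 ← r3 + r1
  [ 1  -3  0  -2 ]
  [ 0   0  1   0 ]
  [ 0   0  0   1 ]
r1 ← r1 + 2·r3
  [ 1  -3  0  0 ]
  [ 0   0  1  0 ]
  [ 0   0  0  1 ]
Pivot columns are the columns containing a leading 1.

0, 2, 3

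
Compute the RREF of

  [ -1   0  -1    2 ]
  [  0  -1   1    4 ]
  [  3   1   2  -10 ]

R1 -> -1·R1
  [ 1   0  1   -2 ]
  [ 0  -1  1    4 ]
  [ 3   1  2  -10 ]
R3 -> R3 − 3·R1
  [ 1   0   1  -2 ]
  [ 0  -1   1   4 ]
  [ 0   1  -1  -4 ]
R2 -> -1·R2
  [ 1  0   1  -2 ]
  [ 0  1  -1  -4 ]
  [ 0  1  -1  -4 ]
R3 -> R3 − R2
  [ 1  0   1  -2 ]
  [ 0  1  -1  -4 ]
  [ 0  0   0   0 ]

[[1, 0, 1, -2], [0, 1, -1, -4], [0, 0, 0, 0]]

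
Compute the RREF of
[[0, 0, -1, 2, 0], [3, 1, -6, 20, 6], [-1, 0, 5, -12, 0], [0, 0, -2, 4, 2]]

[[1, 0, 0, 2, 0], [0, 1, 0, 2, 0], [0, 0, 1, -2, 0], [0, 0, 0, 0, 1]]

Swap R1 and R2.
  [  3  1  -6   20  6 ]
  [  0  0  -1    2  0 ]
  [ -1  0   5  -12  0 ]
  [  0  0  -2    4  2 ]
Multiply R1 by 1/3.
  [  1  1/3  -2  20/3  2 ]
  [  0    0  -1     2  0 ]
  [ -1    0   5   -12  0 ]
  [  0    0  -2     4  2 ]
Add R1 to R3.
  [ 1  1/3  -2   20/3  2 ]
  [ 0    0  -1      2  0 ]
  [ 0  1/3   3  -16/3  2 ]
  [ 0    0  -2      4  2 ]
Swap R2 and R3.
  [ 1  1/3  -2   20/3  2 ]
  [ 0  1/3   3  -16/3  2 ]
  [ 0    0  -1      2  0 ]
  [ 0    0  -2      4  2 ]
Multiply R2 by 3.
  [ 1  1/3  -2  20/3  2 ]
  [ 0    1   9   -16  6 ]
  [ 0    0  -1     2  0 ]
  [ 0    0  -2     4  2 ]
Multiply R3 by -1.
  [ 1  1/3  -2  20/3  2 ]
  [ 0    1   9   -16  6 ]
  [ 0    0   1    -2  0 ]
  [ 0    0  -2     4  2 ]
Add 2 times R3 to R4.
  [ 1  1/3  -2  20/3  2 ]
  [ 0    1   9   -16  6 ]
  [ 0    0   1    -2  0 ]
  [ 0    0   0     0  2 ]
Multiply R4 by 1/2.
  [ 1  1/3  -2  20/3  2 ]
  [ 0    1   9   -16  6 ]
  [ 0    0   1    -2  0 ]
  [ 0    0   0     0  1 ]
Subtract 6 times R4 from R2.
  [ 1  1/3  -2  20/3  2 ]
  [ 0    1   9   -16  0 ]
  [ 0    0   1    -2  0 ]
  [ 0    0   0     0  1 ]
Subtract 2 times R4 from R1.
  [ 1  1/3  -2  20/3  0 ]
  [ 0    1   9   -16  0 ]
  [ 0    0   1    -2  0 ]
  [ 0    0   0     0  1 ]
Subtract 9 times R3 from R2.
  [ 1  1/3  -2  20/3  0 ]
  [ 0    1   0     2  0 ]
  [ 0    0   1    -2  0 ]
  [ 0    0   0     0  1 ]
Add 2 times R3 to R1.
  [ 1  1/3  0  8/3  0 ]
  [ 0    1  0    2  0 ]
  [ 0    0  1   -2  0 ]
  [ 0    0  0    0  1 ]
Subtract 1/3 times R2 from R1.
  [ 1  0  0   2  0 ]
  [ 0  1  0   2  0 ]
  [ 0  0  1  -2  0 ]
  [ 0  0  0   0  1 ]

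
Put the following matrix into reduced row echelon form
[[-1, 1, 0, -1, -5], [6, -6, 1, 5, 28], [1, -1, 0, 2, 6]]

R1 ← -1·R1
  [ 1  -1  0  1   5 ]
  [ 6  -6  1  5  28 ]
  [ 1  -1  0  2   6 ]
R2 ← R2 − 6·R1
  [ 1  -1  0   1   5 ]
  [ 0   0  1  -1  -2 ]
  [ 1  -1  0   2   6 ]
R3 ← R3 − R1
  [ 1  -1  0   1   5 ]
  [ 0   0  1  -1  -2 ]
  [ 0   0  0   1   1 ]
R2 ← R2 + R3
  [ 1  -1  0  1   5 ]
  [ 0   0  1  0  -1 ]
  [ 0   0  0  1   1 ]
R1 ← R1 − R3
  [ 1  -1  0  0   4 ]
  [ 0   0  1  0  -1 ]
  [ 0   0  0  1   1 ]

[[1, -1, 0, 0, 4], [0, 0, 1, 0, -1], [0, 0, 0, 1, 1]]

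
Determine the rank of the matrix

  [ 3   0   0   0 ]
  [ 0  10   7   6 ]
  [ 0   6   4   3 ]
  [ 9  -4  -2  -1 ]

R1 -> 1/3·R1
  [ 1   0   0   0 ]
  [ 0  10   7   6 ]
  [ 0   6   4   3 ]
  [ 9  -4  -2  -1 ]
R4 -> R4 − 9·R1
  [ 1   0   0   0 ]
  [ 0  10   7   6 ]
  [ 0   6   4   3 ]
  [ 0  -4  -2  -1 ]
R2 -> 1/10·R2
  [ 1   0     0    0 ]
  [ 0   1  7/10  3/5 ]
  [ 0   6     4    3 ]
  [ 0  -4    -2   -1 ]
R3 -> R3 − 6·R2
  [ 1   0     0     0 ]
  [ 0   1  7/10   3/5 ]
  [ 0   0  -1/5  -3/5 ]
  [ 0  -4    -2    -1 ]
R4 -> R4 + 4·R2
  [ 1  0     0     0 ]
  [ 0  1  7/10   3/5 ]
  [ 0  0  -1/5  -3/5 ]
  [ 0  0   4/5   7/5 ]
R3 -> -5·R3
  [ 1  0     0    0 ]
  [ 0  1  7/10  3/5 ]
  [ 0  0     1    3 ]
  [ 0  0   4/5  7/5 ]
R4 -> R4 − 4/5·R3
  [ 1  0     0    0 ]
  [ 0  1  7/10  3/5 ]
  [ 0  0     1    3 ]
  [ 0  0     0   -1 ]
R4 -> -1·R4
  [ 1  0     0    0 ]
  [ 0  1  7/10  3/5 ]
  [ 0  0     1    3 ]
  [ 0  0     0    1 ]
R3 -> R3 − 3·R4
  [ 1  0     0    0 ]
  [ 0  1  7/10  3/5 ]
  [ 0  0     1    0 ]
  [ 0  0     0    1 ]
R2 -> R2 − 3/5·R4
  [ 1  0     0  0 ]
  [ 0  1  7/10  0 ]
  [ 0  0     1  0 ]
  [ 0  0     0  1 ]
R2 -> R2 − 7/10·R3
  [ 1  0  0  0 ]
  [ 0  1  0  0 ]
  [ 0  0  1  0 ]
  [ 0  0  0  1 ]
The reduced form has 4 nonzero rows.

rank = 4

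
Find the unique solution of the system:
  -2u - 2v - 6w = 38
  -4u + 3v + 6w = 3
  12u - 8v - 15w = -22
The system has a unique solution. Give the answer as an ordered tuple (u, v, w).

Form the augmented matrix and row-reduce:
  [ -2  -2   -6  |   38 ]
  [ -4   3    6  |    3 ]
  [ 12  -8  -15  |  -22 ]
ρ1 → -1/2·ρ1
  [  1   1    3  |  -19 ]
  [ -4   3    6  |    3 ]
  [ 12  -8  -15  |  -22 ]
ρ2 → ρ2 + 4·ρ1
  [  1   1    3  |  -19 ]
  [  0   7   18  |  -73 ]
  [ 12  -8  -15  |  -22 ]
ρ3 → ρ3 − 12·ρ1
  [ 1    1    3  |  -19 ]
  [ 0    7   18  |  -73 ]
  [ 0  -20  -51  |  206 ]
ρ2 → 1/7·ρ2
  [ 1    1     3  |    -19 ]
  [ 0    1  18/7  |  -73/7 ]
  [ 0  -20   -51  |    206 ]
ρ3 → ρ3 + 20·ρ2
  [ 1  1     3  |    -19 ]
  [ 0  1  18/7  |  -73/7 ]
  [ 0  0   3/7  |  -18/7 ]
ρ3 → 7/3·ρ3
  [ 1  1     3  |    -19 ]
  [ 0  1  18/7  |  -73/7 ]
  [ 0  0     1  |     -6 ]
ρ2 → ρ2 − 18/7·ρ3
  [ 1  1  3  |  -19 ]
  [ 0  1  0  |    5 ]
  [ 0  0  1  |   -6 ]
ρ1 → ρ1 − 3·ρ3
  [ 1  1  0  |  -1 ]
  [ 0  1  0  |   5 ]
  [ 0  0  1  |  -6 ]
ρ1 → ρ1 − ρ2
  [ 1  0  0  |  -6 ]
  [ 0  1  0  |   5 ]
  [ 0  0  1  |  -6 ]
Reading off the last column: u = -6, v = 5, w = -6.

(-6, 5, -6)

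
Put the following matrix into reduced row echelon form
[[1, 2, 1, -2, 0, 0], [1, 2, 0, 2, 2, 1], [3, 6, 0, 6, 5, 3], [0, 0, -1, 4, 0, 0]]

[[1, 2, 0, 2, 0, 0], [0, 0, 1, -4, 0, 0], [0, 0, 0, 0, 1, 0], [0, 0, 0, 0, 0, 1]]

r2 := r2 − r1
  [ 1  2   1  -2  0  0 ]
  [ 0  0  -1   4  2  1 ]
  [ 3  6   0   6  5  3 ]
  [ 0  0  -1   4  0  0 ]
r3 := r3 − 3·r1
  [ 1  2   1  -2  0  0 ]
  [ 0  0  -1   4  2  1 ]
  [ 0  0  -3  12  5  3 ]
  [ 0  0  -1   4  0  0 ]
r2 := -1·r2
  [ 1  2   1  -2   0   0 ]
  [ 0  0   1  -4  -2  -1 ]
  [ 0  0  -3  12   5   3 ]
  [ 0  0  -1   4   0   0 ]
r3 := r3 + 3·r2
  [ 1  2   1  -2   0   0 ]
  [ 0  0   1  -4  -2  -1 ]
  [ 0  0   0   0  -1   0 ]
  [ 0  0  -1   4   0   0 ]
r4 := r4 + r2
  [ 1  2  1  -2   0   0 ]
  [ 0  0  1  -4  -2  -1 ]
  [ 0  0  0   0  -1   0 ]
  [ 0  0  0   0  -2  -1 ]
r3 := -1·r3
  [ 1  2  1  -2   0   0 ]
  [ 0  0  1  -4  -2  -1 ]
  [ 0  0  0   0   1   0 ]
  [ 0  0  0   0  -2  -1 ]
r4 := r4 + 2·r3
  [ 1  2  1  -2   0   0 ]
  [ 0  0  1  -4  -2  -1 ]
  [ 0  0  0   0   1   0 ]
  [ 0  0  0   0   0  -1 ]
r4 := -1·r4
  [ 1  2  1  -2   0   0 ]
  [ 0  0  1  -4  -2  -1 ]
  [ 0  0  0   0   1   0 ]
  [ 0  0  0   0   0   1 ]
r2 := r2 + r4
  [ 1  2  1  -2   0  0 ]
  [ 0  0  1  -4  -2  0 ]
  [ 0  0  0   0   1  0 ]
  [ 0  0  0   0   0  1 ]
r2 := r2 + 2·r3
  [ 1  2  1  -2  0  0 ]
  [ 0  0  1  -4  0  0 ]
  [ 0  0  0   0  1  0 ]
  [ 0  0  0   0  0  1 ]
r1 := r1 − r2
  [ 1  2  0   2  0  0 ]
  [ 0  0  1  -4  0  0 ]
  [ 0  0  0   0  1  0 ]
  [ 0  0  0   0  0  1 ]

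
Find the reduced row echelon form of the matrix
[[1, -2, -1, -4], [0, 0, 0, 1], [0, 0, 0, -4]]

r3 ← r3 + 4·r2
  [ 1  -2  -1  -4 ]
  [ 0   0   0   1 ]
  [ 0   0   0   0 ]
r1 ← r1 + 4·r2
  [ 1  -2  -1  0 ]
  [ 0   0   0  1 ]
  [ 0   0   0  0 ]

[[1, -2, -1, 0], [0, 0, 0, 1], [0, 0, 0, 0]]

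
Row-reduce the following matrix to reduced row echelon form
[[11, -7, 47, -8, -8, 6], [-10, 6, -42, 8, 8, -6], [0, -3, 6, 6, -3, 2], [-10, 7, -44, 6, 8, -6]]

R1 → 1/11·R1
  [   1  -7/11  47/11  -8/11  -8/11  6/11 ]
  [ -10      6    -42      8      8    -6 ]
  [   0     -3      6      6     -3     2 ]
  [ -10      7    -44      6      8    -6 ]
R2 → R2 + 10·R1
  [   1  -7/11  47/11  -8/11  -8/11   6/11 ]
  [   0  -4/11   8/11   8/11   8/11  -6/11 ]
  [   0     -3      6      6     -3      2 ]
  [ -10      7    -44      6      8     -6 ]
R4 → R4 + 10·R1
  [ 1  -7/11   47/11   -8/11  -8/11   6/11 ]
  [ 0  -4/11    8/11    8/11   8/11  -6/11 ]
  [ 0     -3       6       6     -3      2 ]
  [ 0   7/11  -14/11  -14/11   8/11  -6/11 ]
R2 → -11/4·R2
  [ 1  -7/11   47/11   -8/11  -8/11   6/11 ]
  [ 0      1      -2      -2     -2    3/2 ]
  [ 0     -3       6       6     -3      2 ]
  [ 0   7/11  -14/11  -14/11   8/11  -6/11 ]
R3 → R3 + 3·R2
  [ 1  -7/11   47/11   -8/11  -8/11   6/11 ]
  [ 0      1      -2      -2     -2    3/2 ]
  [ 0      0       0       0     -9   13/2 ]
  [ 0   7/11  -14/11  -14/11   8/11  -6/11 ]
R4 → R4 − 7/11·R2
  [ 1  -7/11  47/11  -8/11  -8/11  6/11 ]
  [ 0      1     -2     -2     -2   3/2 ]
  [ 0      0      0      0     -9  13/2 ]
  [ 0      0      0      0      2  -3/2 ]
R3 → -1/9·R3
  [ 1  -7/11  47/11  -8/11  -8/11    6/11 ]
  [ 0      1     -2     -2     -2     3/2 ]
  [ 0      0      0      0      1  -13/18 ]
  [ 0      0      0      0      2    -3/2 ]
R4 → R4 − 2·R3
  [ 1  -7/11  47/11  -8/11  -8/11    6/11 ]
  [ 0      1     -2     -2     -2     3/2 ]
  [ 0      0      0      0      1  -13/18 ]
  [ 0      0      0      0      0   -1/18 ]
R4 → -18·R4
  [ 1  -7/11  47/11  -8/11  -8/11    6/11 ]
  [ 0      1     -2     -2     -2     3/2 ]
  [ 0      0      0      0      1  -13/18 ]
  [ 0      0      0      0      0       1 ]
R3 → R3 + 13/18·R4
  [ 1  -7/11  47/11  -8/11  -8/11  6/11 ]
  [ 0      1     -2     -2     -2   3/2 ]
  [ 0      0      0      0      1     0 ]
  [ 0      0      0      0      0     1 ]
R2 → R2 − 3/2·R4
  [ 1  -7/11  47/11  -8/11  -8/11  6/11 ]
  [ 0      1     -2     -2     -2     0 ]
  [ 0      0      0      0      1     0 ]
  [ 0      0      0      0      0     1 ]
R1 → R1 − 6/11·R4
  [ 1  -7/11  47/11  -8/11  -8/11  0 ]
  [ 0      1     -2     -2     -2  0 ]
  [ 0      0      0      0      1  0 ]
  [ 0      0      0      0      0  1 ]
R2 → R2 + 2·R3
  [ 1  -7/11  47/11  -8/11  -8/11  0 ]
  [ 0      1     -2     -2      0  0 ]
  [ 0      0      0      0      1  0 ]
  [ 0      0      0      0      0  1 ]
R1 → R1 + 8/11·R3
  [ 1  -7/11  47/11  -8/11  0  0 ]
  [ 0      1     -2     -2  0  0 ]
  [ 0      0      0      0  1  0 ]
  [ 0      0      0      0  0  1 ]
R1 → R1 + 7/11·R2
  [ 1  0   3  -2  0  0 ]
  [ 0  1  -2  -2  0  0 ]
  [ 0  0   0   0  1  0 ]
  [ 0  0   0   0  0  1 ]

[[1, 0, 3, -2, 0, 0], [0, 1, -2, -2, 0, 0], [0, 0, 0, 0, 1, 0], [0, 0, 0, 0, 0, 1]]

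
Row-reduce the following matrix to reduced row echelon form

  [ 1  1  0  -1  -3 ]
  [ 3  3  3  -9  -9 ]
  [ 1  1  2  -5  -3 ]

Subtract 3 times r1 from r2.
  [ 1  1  0  -1  -3 ]
  [ 0  0  3  -6   0 ]
  [ 1  1  2  -5  -3 ]
Subtract r1 from r3.
  [ 1  1  0  -1  -3 ]
  [ 0  0  3  -6   0 ]
  [ 0  0  2  -4   0 ]
Multiply r2 by 1/3.
  [ 1  1  0  -1  -3 ]
  [ 0  0  1  -2   0 ]
  [ 0  0  2  -4   0 ]
Subtract 2 times r2 from r3.
  [ 1  1  0  -1  -3 ]
  [ 0  0  1  -2   0 ]
  [ 0  0  0   0   0 ]

[[1, 1, 0, -1, -3], [0, 0, 1, -2, 0], [0, 0, 0, 0, 0]]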